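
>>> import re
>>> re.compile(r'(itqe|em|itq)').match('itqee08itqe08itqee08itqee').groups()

('itqe',)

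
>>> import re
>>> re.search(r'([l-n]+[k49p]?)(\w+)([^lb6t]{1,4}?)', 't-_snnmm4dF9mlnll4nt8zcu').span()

This matches one or more of a character in [l-n], then optionally one of [k49p] (captured); then one or more of a word character (captured); then 1 to 4 of any character except [lb6t] (lazy) (captured).
`search` walks the string left to right and returns the first match it finds.
The match spans [4:24] → 'nnmm4dF9mlnll4nt8zcu'.
Captured: group 1 = 'nnmm4', group 2 = 'dF9mlnll4nt8zc', group 3 = 'u'.

(4, 24)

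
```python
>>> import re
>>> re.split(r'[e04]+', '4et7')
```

This matches one or more of one of [e04].
The string is cut at each match, leaving 2 pieces.

['', 't7']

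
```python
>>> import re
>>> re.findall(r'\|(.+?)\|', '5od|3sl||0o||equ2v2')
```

['3sl', '0o']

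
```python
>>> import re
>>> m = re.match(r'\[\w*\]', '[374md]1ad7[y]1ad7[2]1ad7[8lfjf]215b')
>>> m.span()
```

`re.match` only tries the pattern at the start of the string.
The match spans [0:7] → '[374md]'.

(0, 7)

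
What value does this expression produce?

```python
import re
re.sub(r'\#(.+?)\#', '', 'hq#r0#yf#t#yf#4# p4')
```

'hqyfyf p4'

`sub` substitutes '' at each match site.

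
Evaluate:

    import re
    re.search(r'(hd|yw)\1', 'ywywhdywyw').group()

`\1` has to match the exact text group 1 already captured.
The match spans [0:4] → 'ywyw'.

'ywyw'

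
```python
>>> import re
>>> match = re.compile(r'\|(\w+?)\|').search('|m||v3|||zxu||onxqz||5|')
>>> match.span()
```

The match spans [0:3] → '|m|'.

(0, 3)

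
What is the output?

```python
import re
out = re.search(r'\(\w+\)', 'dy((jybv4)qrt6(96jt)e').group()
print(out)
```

(jybv4)

Unlike `match`, `search` isn't anchored — it looks for the pattern anywhere in the string.
The match spans [3:10] → '(jybv4)'.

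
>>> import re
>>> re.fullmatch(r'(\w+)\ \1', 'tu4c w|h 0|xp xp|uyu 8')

None

A backreference is literal: `\1` must see the identical characters the first group matched.
`fullmatch` succeeds only if the pattern covers the string from start to end.
Here the pattern can't cover the whole string, so the call returns None.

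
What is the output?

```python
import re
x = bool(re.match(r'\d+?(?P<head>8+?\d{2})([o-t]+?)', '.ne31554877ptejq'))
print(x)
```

False

This matches one or more of a digit (lazy); then one or more of the literal '8' (lazy), then exactly 2 of a digit (captured as 'head'); then one or more of a character in [o-t] (lazy) (captured).
`re.match` only tries the pattern at the start of the string.
Here the pattern fails at index 0, so the call returns None, and `bool(None)` is False.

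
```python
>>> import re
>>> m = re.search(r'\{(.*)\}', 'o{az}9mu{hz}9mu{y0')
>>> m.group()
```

'{az}9mu{hz}'

The match spans [1:12] → '{az}9mu{hz}'.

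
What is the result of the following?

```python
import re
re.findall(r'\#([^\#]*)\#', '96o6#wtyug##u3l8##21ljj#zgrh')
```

['wtyug', 'u3l8', '21ljj']

Walking the string: at [4:11] match '#wtyug#', group 1 = 'wtyug'; at [11:17] match '#u3l8#', group 1 = 'u3l8'; at [17:24] match '#21ljj#', group 1 = '21ljj'.
With a single group, `findall` returns only what that group captured — 3 items.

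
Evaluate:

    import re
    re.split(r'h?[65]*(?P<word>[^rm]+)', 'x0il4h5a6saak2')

['', 'x0il4h5a6saak2', '']

This matches optionally the literal 'h', then zero or more of one of [65]; then one or more of any character except [rm] (captured as 'word').
Matches to split on: at [0:14] → 'x0il4h5a6saak2'.
`re.split` interleaves the captured-group text with the surrounding fragments.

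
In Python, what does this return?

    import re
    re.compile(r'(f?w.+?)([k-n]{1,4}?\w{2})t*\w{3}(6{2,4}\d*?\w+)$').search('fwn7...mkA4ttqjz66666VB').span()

(0, 23)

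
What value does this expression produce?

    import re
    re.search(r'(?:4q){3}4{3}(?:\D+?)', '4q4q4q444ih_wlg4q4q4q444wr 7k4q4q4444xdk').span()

This matches the literal '4q' repeated 3 times, then exactly 3 of a literal '4'; then one or more of a non-digit (lazy) (non-capturing group).
With the lazy modifier that quantifier settles for the fewest repetitions that let the rest of the pattern succeed (the atoms after it are unaffected and can still be greedy).
`re.search` tries every starting position until one works.
The match spans [0:10] → '4q4q4q444i'.

(0, 10)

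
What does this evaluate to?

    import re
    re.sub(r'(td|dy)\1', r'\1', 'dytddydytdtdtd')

'dytddytdtd'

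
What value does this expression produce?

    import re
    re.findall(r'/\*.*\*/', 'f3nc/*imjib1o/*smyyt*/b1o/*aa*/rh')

['/*imjib1o/*smyyt*/b1o/*aa*/']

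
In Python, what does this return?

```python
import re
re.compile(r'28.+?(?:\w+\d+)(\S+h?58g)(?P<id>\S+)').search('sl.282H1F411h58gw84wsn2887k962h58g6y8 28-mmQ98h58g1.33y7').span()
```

Lazy quantifiers expand one character at a time until the remainder of the pattern can match.
The match spans [3:37] → '282H1F411h58gw84wsn2887k962h58g6y8'.

(3, 37)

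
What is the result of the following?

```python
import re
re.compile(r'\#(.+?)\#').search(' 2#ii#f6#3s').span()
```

(2, 6)

With the lazy modifier that quantifier settles for the fewest repetitions that let the rest of the pattern succeed (the atoms after it are unaffected and can still be greedy).
The match spans [2:6] → '#ii#'.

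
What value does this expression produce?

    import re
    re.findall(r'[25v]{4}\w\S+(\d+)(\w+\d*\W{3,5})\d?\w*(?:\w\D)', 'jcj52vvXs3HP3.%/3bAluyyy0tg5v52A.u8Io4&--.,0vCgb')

[('8', 'Io4&--.,')]

This matches exactly 4 of one of [25v], then a word character, then one or more of a non-whitespace character; then one or more of a digit (captured); then one or more of a word character, then zero or more of a digit, then 3 to 5 of a non-word character (captured); then optionally a digit, then zero or more of a word character; then a word character, then a non-digit (non-capturing group).
Multiple groups make `findall` return tuples — one 2-tuple for the one match.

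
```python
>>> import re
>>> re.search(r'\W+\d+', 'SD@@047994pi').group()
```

'@@047994'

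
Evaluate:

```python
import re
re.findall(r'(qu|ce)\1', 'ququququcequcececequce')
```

The backreference `\1` re-matches whatever the first group consumed, character for character.
Walking the string: at [0:4] match 'ququ', group 1 = 'qu'; at [4:8] match 'ququ', group 1 = 'qu'; at [12:16] match 'cece', group 1 = 'ce'.
With a single group, `findall` returns only what that group captured — 3 items.

['qu', 'qu', 'ce']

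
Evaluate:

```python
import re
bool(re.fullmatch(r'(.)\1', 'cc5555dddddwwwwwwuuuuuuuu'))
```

False

For `fullmatch`, every character of the input must be accounted for by the pattern.
Here the pattern can't cover the whole string, so the call returns None, and `bool(None)` is False.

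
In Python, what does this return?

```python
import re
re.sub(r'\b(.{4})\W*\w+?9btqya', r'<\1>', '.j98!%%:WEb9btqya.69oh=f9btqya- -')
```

The pattern matches a word boundary (`\b`, zero-width); then exactly 4 of any character (captured); then zero or more of a non-word character, then one or more of a word character (lazy); then the literal '9bt', then the literal 'qya'.
Matches: at [1:17] → 'j98!%%:WEb9btqya'; at [18:30] → '69oh=f9btqya'.
The replacement refers to a captured group, so each match is rewritten using its own captured text.

'.<j98!>.<69oh>- -'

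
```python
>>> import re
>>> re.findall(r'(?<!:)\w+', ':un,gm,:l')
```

The negative lookahead/lookbehind blocks any match where the forbidden context is present.
Since nothing is captured, `findall` lists the 2 matched substrings directly.

['n', 'gm']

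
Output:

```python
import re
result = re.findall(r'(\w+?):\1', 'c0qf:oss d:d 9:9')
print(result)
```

['d', '9']

`\1` is not a pattern — it's the concrete string captured by group 1, re-applied verbatim.
`findall` collects group 1 from each match (2 total).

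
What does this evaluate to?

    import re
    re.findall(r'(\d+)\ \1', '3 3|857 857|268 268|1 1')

A backreference is literal: `\1` must see the identical characters the first group matched.
`findall` collects group 1 from each match (4 total).

['3', '857', '268', '1']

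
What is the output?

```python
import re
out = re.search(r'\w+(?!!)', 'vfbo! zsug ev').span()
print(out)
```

`(?!…)`/`(?<!…)` only lets a position through if the neighbouring text does NOT match; no characters are consumed.
`search` walks the string left to right and returns the first match it finds.
The match spans [0:3] → 'vfb'.

(0, 3)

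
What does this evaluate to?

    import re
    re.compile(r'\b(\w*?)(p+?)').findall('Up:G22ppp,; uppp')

[('U', 'p'), ('G22', 'p'), ('u', 'p')]

The pattern matches a word boundary (`\b`, zero-width); then zero or more of a word character (lazy) (captured); then one or more of a literal 'p' (lazy) (captured).
Because the quantifier is non-greedy, it stops expanding at the earliest point where the rest of the pattern can succeed.
Walking the string: at [0:2] match 'Up', groups = ('U', 'p'); at [3:7] match 'G22p', groups = ('G22', 'p'); at [12:14] match 'up', groups = ('u', 'p').
With 2 capturing groups, `findall` returns a 2-tuple per match.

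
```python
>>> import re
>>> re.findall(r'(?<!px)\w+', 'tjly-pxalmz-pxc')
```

['tjly', 'pxalmz', 'pxc']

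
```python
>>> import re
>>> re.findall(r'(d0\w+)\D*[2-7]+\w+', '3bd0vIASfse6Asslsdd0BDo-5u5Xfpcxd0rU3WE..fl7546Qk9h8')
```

Because there's exactly one group, `findall` drops the full match and keeps group 1 from the one hit.

['d0vIASfse6Asslsdd0BDo']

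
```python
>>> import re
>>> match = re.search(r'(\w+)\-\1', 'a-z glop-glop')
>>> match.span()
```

`\1` has to match the exact text group 1 already captured.
The match spans [4:13] → 'glop-glop'.

(4, 13)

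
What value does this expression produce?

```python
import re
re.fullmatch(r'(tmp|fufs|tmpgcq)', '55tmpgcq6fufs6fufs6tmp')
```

None

`re.fullmatch` requires the pattern to consume the entire string.
Here the pattern can't cover the whole string, so the call returns None.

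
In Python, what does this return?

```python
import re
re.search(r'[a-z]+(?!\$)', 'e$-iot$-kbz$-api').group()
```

'io'

`(?!…)`/`(?<!…)` only lets a position through if the neighbouring text does NOT match; no characters are consumed.
`search` walks the string left to right and returns the first match it finds.
The match spans [3:5] → 'io'.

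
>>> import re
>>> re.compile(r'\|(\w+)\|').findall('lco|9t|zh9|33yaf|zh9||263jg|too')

['9t', '33yaf', '263jg']

Walking the string: at [3:7] match '|9t|', group 1 = '9t'; at [10:17] match '|33yaf|', group 1 = '33yaf'; at [21:28] match '|263jg|', group 1 = '263jg'.
One capturing group, so `findall` returns just the captured substring from each match — 3 in all.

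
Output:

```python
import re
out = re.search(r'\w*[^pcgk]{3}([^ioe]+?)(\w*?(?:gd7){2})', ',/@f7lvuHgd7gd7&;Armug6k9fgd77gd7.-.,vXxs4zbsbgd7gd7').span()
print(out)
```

(0, 15)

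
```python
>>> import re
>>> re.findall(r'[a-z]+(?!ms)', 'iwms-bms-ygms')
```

['iwms', 'bms', 'ygms']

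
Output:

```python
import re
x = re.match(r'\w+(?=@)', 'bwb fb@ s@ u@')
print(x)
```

`re.match` only tries the pattern at the start of the string.
Here position 0 doesn't satisfy it, so the call returns None.

None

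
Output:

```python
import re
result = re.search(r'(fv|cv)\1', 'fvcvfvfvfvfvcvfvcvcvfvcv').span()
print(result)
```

`\1` is not a pattern — it's the concrete string captured by group 1, re-applied verbatim.
Unlike `match`, `search` isn't anchored — it looks for the pattern anywhere in the string.
The match spans [4:8] → 'fvfv'.
Captured: group 1 = 'fv'.

(4, 8)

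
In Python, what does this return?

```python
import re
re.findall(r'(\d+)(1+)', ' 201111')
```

The pattern matches one or more of a digit (captured); then one or more of a literal '1' (captured).
2 groups means the one result is a tuple of 2 captured strings — 1 here.

[('20111', '1')]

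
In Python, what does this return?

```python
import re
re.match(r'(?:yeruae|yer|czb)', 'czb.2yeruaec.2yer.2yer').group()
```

With `match`, the pattern is implicitly anchored at the beginning.
The match spans [0:3] → 'czb'.

'czb'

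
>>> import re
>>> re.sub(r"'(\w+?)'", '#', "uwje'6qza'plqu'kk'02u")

'uwje#plqu#02u'

Matches: at [4:10] → "'6qza'"; at [14:18] → "'kk'".
Every occurrence is swapped for '#'.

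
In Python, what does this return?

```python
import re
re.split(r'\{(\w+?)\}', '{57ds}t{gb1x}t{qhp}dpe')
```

['', '57ds', 't', 'gb1x', 't', 'qhp', 'dpe']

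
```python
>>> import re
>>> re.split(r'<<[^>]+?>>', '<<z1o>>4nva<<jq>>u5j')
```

['', '4nva', 'u5j']

Matches to split on: at [0:7] → '<<z1o>>'; at [11:17] → '<<jq>>'.
`split` removes every match and returns the 3 fragments in between.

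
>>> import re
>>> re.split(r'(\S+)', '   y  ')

['   ', 'y', '  ']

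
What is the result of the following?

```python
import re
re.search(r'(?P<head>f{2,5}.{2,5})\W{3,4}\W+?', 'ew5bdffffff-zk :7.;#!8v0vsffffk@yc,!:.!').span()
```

(26, 39)

Pattern: 2 to 5 of the literal 'f', then 2 to 5 of any character (captured as 'head'); then 3 to 4 of a non-word character, then one or more of a non-word character (lazy).
Unlike `match`, `search` isn't anchored — it looks for the pattern anywhere in the string.
The match spans [26:39] → 'ffffk@yc,!:.!'.
Captured: group 1 = 'ffffk@yc,'.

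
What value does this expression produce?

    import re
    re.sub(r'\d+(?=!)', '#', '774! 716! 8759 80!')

The `(?=…)`/`(?<=…)` assertion just peeks at neighbouring text; it doesn't advance the match position.
Each match is replaced by '#'.

'#! #! 8759 #!'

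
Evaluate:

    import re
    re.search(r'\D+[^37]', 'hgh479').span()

The pattern matches one or more of a non-digit; then any character except [37].
`re.search` tries every starting position until one works.
The match spans [0:4] → 'hgh4'.

(0, 4)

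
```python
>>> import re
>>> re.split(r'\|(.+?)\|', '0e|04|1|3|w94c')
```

['0e', '04', '1', '3', 'w94c']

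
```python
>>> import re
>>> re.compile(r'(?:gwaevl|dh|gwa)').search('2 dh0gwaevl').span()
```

(2, 4)

`re.search` scans for the first position where the pattern succeeds.
The match spans [2:4] → 'dh'.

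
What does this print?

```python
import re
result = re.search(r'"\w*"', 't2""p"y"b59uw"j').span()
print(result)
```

`search` walks the string left to right and returns the first match it finds.
The match spans [2:4] → '""'.

(2, 4)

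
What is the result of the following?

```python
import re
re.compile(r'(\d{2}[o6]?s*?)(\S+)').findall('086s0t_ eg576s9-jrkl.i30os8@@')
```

[('086', 's0t_'), ('576', 's9-jrkl.i30os8@@')]

The pattern matches exactly 2 of a digit, then optionally one of [o6], then zero or more of a literal 's' (lazy) (captured); then one or more of a non-whitespace character (captured).
Lazy quantifiers expand one character at a time until the remainder of the pattern can match.
Walking the string: at [0:7] match '086s0t_', groups = ('086', 's0t_'); at [10:29] match '576s9-jrkl.i30os8@@', groups = ('576', 's9-jrkl.i30os8@@').
Multiple groups make `findall` return tuples — one 2-tuple for each match.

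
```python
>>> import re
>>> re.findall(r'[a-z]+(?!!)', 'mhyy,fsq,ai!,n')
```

The negative lookahead/lookbehind blocks any match where the forbidden context is present.
Matches: at [0:4] → 'mhyy'; at [5:8] → 'fsq'; at [9:10] → 'a'; at [13:14] → 'n'.
`findall` yields the raw match text (4 of them) because the pattern has no groups.

['mhyy', 'fsq', 'a', 'n']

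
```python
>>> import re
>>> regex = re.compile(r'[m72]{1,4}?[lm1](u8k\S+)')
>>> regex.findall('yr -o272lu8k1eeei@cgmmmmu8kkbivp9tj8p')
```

['u8k1eeei@cgmmmmu8kkbivp9tj8p']

One capturing group, so `findall` returns just the captured substring from the one match — 1 in all.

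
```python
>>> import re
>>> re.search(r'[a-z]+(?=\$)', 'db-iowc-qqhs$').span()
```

(8, 12)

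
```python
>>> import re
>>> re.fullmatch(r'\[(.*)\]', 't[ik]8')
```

For `fullmatch`, every character of the input must be accounted for by the pattern.
Here the string isn't matched end-to-end, so the call returns None.

None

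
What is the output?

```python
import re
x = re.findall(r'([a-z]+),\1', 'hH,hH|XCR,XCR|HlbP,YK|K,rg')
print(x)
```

[]

With a single group, `findall` returns only what that group captured — 0 items.
Nothing in the string satisfies the pattern, so the list is empty.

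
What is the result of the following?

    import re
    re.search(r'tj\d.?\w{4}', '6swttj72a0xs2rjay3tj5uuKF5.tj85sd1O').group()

The match spans [4:12] → 'tj72a0xs'.

'tj72a0xs'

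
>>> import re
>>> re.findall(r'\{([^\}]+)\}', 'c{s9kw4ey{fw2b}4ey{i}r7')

['s9kw4ey{fw2b', 'i']

Scanning left to right: at [1:15] match '{s9kw4ey{fw2b}', group 1 = 's9kw4ey{fw2b'; at [18:21] match '{i}', group 1 = 'i'.
Because there's exactly one group, `findall` drops the full match and keeps group 1 from each hit.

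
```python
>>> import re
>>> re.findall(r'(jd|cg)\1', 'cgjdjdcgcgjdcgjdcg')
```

['jd', 'cg']

The backreference `\1` re-matches whatever the first group consumed, character for character.
Matches: at [2:6] match 'jdjd', group 1 = 'jd'; at [6:10] match 'cgcg', group 1 = 'cg'.
Because there's exactly one group, `findall` drops the full match and keeps group 1 from each hit.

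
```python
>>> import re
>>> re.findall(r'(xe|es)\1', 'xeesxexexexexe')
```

['xe', 'xe']

The backreference `\1` re-matches whatever the first group consumed, character for character.
Walking the string: at [4:8] match 'xexe', group 1 = 'xe'; at [8:12] match 'xexe', group 1 = 'xe'.
`findall` collects group 1 from each match (2 total).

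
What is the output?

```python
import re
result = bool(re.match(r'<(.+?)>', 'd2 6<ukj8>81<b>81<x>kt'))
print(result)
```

`re.match` only tries the pattern at the start of the string.
Here position 0 doesn't satisfy it, so the call returns None, and `bool(None)` is False.

False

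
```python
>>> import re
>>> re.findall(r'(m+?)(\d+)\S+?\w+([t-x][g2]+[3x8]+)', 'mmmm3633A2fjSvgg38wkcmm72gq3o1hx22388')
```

The pattern matches one or more of a literal 'm' (lazy) (captured); then one or more of a digit (captured); then one or more of a non-whitespace character (lazy), then one or more of a word character; then a character in [t-x], then one or more of one of [g2], then one or more of one of [3x8] (captured).
Walking the string: at [0:37] match 'mmmm3633A2fjSvgg38wkcmm72gq3o1hx22388', groups = ('mmmm', '3633', 'x22388').
Multiple groups make `findall` return tuples — one 3-tuple for the one match.

[('mmmm', '3633', 'x22388')]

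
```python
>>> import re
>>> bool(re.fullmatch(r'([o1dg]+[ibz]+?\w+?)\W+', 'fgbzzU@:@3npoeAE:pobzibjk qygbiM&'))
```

False

`re.fullmatch` is like wrapping the pattern in `^…$` (in single-line mode).
Here the string isn't matched end-to-end, so the call returns None, and `bool(None)` is False.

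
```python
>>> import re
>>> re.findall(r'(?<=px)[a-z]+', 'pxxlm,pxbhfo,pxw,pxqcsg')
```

The positive lookaround only admits positions where the adjacent text matches; those characters stay outside the span.
Walking the string: at [2:5] → 'xlm'; at [8:12] → 'bhfo'; at [15:16] → 'w'; at [19:23] → 'qcsg'.
Since nothing is captured, `findall` lists the 4 matched substrings directly.

['xlm', 'bhfo', 'w', 'qcsg']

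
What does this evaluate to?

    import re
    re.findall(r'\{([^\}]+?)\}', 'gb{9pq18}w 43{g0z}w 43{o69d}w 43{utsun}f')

['9pq18', 'g0z', 'o69d', 'utsun']

Matches: at [2:9] match '{9pq18}', group 1 = '9pq18'; at [13:18] match '{g0z}', group 1 = 'g0z'; at [22:28] match '{o69d}', group 1 = 'o69d'; at [32:39] match '{utsun}', group 1 = 'utsun'.
Because there's exactly one group, `findall` drops the full match and keeps group 1 from each hit.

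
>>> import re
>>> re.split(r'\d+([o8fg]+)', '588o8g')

The pattern matches one or more of a digit; then one or more of one of [o8fg] (captured).
Matches to split on: at [0:6] → '588o8g'.
`re.split` interleaves the captured-group text with the surrounding fragments.

['', 'o8g', '']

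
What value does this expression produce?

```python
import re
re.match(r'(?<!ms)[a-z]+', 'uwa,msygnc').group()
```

'uwa'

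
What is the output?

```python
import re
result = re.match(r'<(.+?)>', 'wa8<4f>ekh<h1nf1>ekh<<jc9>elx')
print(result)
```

`re.match` only tries the pattern at the start of the string.
Here the string doesn't start with a match, so the call returns None.

None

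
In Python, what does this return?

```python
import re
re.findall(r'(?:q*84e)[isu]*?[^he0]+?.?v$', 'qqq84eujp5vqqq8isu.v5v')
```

['qqq84eujp5vqqq8isu.v5v']

The pattern matches zero or more of the literal 'q', then the literal '84e' (non-capturing group); then zero or more of one of [isu] (lazy), then one or more of any character except [he0] (lazy); then optionally any character, then the literal 'v'; then anchored at the end.
Matches: at [0:22] → 'qqq84eujp5vqqq8isu.v5v'.
`findall` yields the raw match text (1 of them) because the pattern has no groups.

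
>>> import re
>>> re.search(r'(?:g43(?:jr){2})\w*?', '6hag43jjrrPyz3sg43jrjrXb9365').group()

'g43jrjr'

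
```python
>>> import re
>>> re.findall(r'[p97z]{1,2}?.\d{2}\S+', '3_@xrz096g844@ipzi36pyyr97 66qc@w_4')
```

The pattern matches 1 to 2 of one of [p97z] (lazy), then any character, then exactly 2 of a digit; then one or more of a non-whitespace character.
With no groups in the pattern, `findall` gives back each whole match — 1 here.

['z096g844@ipzi36pyyr97']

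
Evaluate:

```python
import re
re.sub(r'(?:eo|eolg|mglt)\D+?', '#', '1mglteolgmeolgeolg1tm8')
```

Alternation isn't longest-match — the leftmost alternative that fits at this position is chosen.
Matches: at [1:6] → 'mglte'; at [10:13] → 'eol'; at [14:17] → 'eol'.
Each match is replaced by '#'.

'1#olgm#g#g1tm8'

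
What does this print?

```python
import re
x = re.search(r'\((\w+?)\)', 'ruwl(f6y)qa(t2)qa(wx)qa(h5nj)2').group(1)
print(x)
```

f6y

The match spans [4:9] → '(f6y)'.
Captured: group 1 = 'f6y'.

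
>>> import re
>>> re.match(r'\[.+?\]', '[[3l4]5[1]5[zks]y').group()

'[[3l4]'

`re.match` won't scan ahead — the pattern has to work from the very first character.
The match spans [0:6] → '[[3l4]'.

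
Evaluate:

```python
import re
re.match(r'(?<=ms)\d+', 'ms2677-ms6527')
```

With `match`, the pattern is implicitly anchored at the beginning.
Here the pattern fails at index 0, so the call returns None.

None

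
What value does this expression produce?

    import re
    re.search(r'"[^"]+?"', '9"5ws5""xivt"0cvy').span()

The match spans [1:7] → '"5ws5"'.

(1, 7)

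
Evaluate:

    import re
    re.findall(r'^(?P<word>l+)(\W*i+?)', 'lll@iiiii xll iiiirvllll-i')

This matches anchored at the start of the string; then one or more of a literal 'l' (captured as 'word'); then zero or more of a non-word character, then one or more of a literal 'i' (lazy) (captured).
The `?` after the quantifier makes it lazy — it takes as little as possible before letting the rest of the pattern try.
Walking the string: at [0:5] match 'lll@i', groups = ('lll', '@i').
2 groups means the one result is a tuple of 2 captured strings — 1 here.

[('lll', '@i')]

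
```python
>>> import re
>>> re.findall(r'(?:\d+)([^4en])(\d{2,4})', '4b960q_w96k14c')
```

The pattern matches one or more of a digit (non-capturing group); then any character except [4en] (captured); then 2 to 4 of a digit (captured).
Walking the string: at [0:5] match '4b960', groups = ('b', '960'); at [8:13] match '96k14', groups = ('k', '14').
Multiple groups make `findall` return tuples — one 2-tuple for each match.

[('b', '960'), ('k', '14')]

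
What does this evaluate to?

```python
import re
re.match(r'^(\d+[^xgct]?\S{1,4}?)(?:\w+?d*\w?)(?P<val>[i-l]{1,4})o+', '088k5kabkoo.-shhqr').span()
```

`re.match` only tries the pattern at the start of the string.
The match spans [0:11] → '088k5kabkoo'.

(0, 11)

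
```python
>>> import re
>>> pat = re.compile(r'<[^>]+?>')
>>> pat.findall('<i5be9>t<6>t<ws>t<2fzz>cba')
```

Scanning left to right: at [0:7] → '<i5be9>'; at [8:11] → '<6>'; at [12:16] → '<ws>'; at [17:23] → '<2fzz>'.
`findall` yields the raw match text (4 of them) because the pattern has no groups.

['<i5be9>', '<6>', '<ws>', '<2fzz>']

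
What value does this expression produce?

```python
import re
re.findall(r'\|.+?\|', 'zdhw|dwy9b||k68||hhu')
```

No capturing groups, so `findall` returns the 2 full match strings.

['|dwy9b|', '|k68|']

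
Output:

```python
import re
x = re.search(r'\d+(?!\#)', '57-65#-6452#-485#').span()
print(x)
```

(0, 2)

Because the assertion is negative and zero-width, positions next to the forbidden text are skipped.
`search` walks the string left to right and returns the first match it finds.
The match spans [0:2] → '57'.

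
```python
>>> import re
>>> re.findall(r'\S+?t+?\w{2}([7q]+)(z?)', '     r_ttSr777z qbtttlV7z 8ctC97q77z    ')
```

This matches one or more of a non-whitespace character (lazy), then one or more of a literal 't' (lazy), then exactly 2 of a word character; then one or more of one of [7q] (captured); then optionally a literal 'z' (captured).
Matches: at [5:15] match 'r_ttSr777z', groups = ('777', 'z'); at [16:25] match 'qbtttlV7z', groups = ('7', 'z'); at [26:36] match '8ctC97q77z', groups = ('7q77', 'z').
With 2 capturing groups, `findall` returns a 2-tuple per match.

[('777', 'z'), ('7', 'z'), ('7q77', 'z')]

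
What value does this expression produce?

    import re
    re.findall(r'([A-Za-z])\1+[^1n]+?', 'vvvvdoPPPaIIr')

After group 1 captures some text, `\1` only succeeds where that same text appears again.
One capturing group, so `findall` returns just the captured substring from each match — 3 in all.

['v', 'P', 'I']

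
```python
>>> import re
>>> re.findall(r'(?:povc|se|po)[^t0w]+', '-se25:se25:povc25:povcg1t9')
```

Matches: at [1:24] → 'se25:se25:povc25:povcg1'.
`findall` yields the raw match text (1 of them) because the pattern has no groups.

['se25:se25:povc25:povcg1']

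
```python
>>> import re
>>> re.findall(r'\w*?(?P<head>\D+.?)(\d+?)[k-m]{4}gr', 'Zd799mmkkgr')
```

The pattern matches zero or more of a word character (lazy); then one or more of a non-digit, then optionally any character (captured as 'head'); then one or more of a digit (lazy) (captured); then exactly 4 of a character in [k-m], then the literal 'gr'.
A `+?`/`*?`/`{m,n}?` starts at its minimum and grows only as far as needed for what follows to match.
Walking the string: at [0:11] match 'Zd799mmkkgr', groups = ('Zd7', '99').
Multiple groups make `findall` return tuples — one 2-tuple for the one match.

[('Zd7', '99')]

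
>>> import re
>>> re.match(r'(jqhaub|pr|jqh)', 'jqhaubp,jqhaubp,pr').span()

(0, 6)

With `match`, the pattern is implicitly anchored at the beginning.
The match spans [0:6] → 'jqhaub'.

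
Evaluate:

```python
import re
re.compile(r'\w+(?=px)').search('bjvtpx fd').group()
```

'bjvt'

The lookaround is zero-width — it requires the adjacent text to match without consuming it, so the asserted text isn't part of the match.
The match spans [0:4] → 'bjvt'.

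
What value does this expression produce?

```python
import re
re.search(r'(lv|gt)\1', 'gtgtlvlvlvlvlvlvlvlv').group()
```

After group 1 captures some text, `\1` only succeeds where that same text appears again.
`re.search` tries every starting position until one works.
The match spans [0:4] → 'gtgt'.
Captured: group 1 = 'gt'.

'gtgt'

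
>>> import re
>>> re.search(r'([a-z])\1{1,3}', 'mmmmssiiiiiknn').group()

'mmmm'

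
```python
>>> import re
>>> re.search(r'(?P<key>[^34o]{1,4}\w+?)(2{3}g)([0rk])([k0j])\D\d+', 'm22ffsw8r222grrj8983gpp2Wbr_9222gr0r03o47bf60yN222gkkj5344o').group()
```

The pattern matches 1 to 4 of any character except [34o], then one or more of a word character (lazy) (captured as 'key'); then exactly 3 of a literal '2', then a literal 'g' (captured); then one of [0rk] (captured); then one of [k0j] (captured); then a non-digit, then one or more of a digit.
With the lazy modifier that quantifier settles for the fewest repetitions that let the rest of the pattern succeed (the atoms after it are unaffected and can still be greedy).
`search` walks the string left to right and returns the first match it finds.
The match spans [0:38] → 'm22ffsw8r222grrj8983gpp2Wbr_9222gr0r03'.
Captured: group 1 = 'm22ffsw8r222grrj8983gpp2Wbr_9', group 2 = '222g', group 3 = 'r', group 4 = '0'.

'm22ffsw8r222grrj8983gpp2Wbr_9222gr0r03'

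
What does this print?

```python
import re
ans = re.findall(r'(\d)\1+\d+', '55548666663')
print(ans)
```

`\1` is not a pattern — it's the concrete string captured by group 1, re-applied verbatim.
Walking the string: at [0:11] match '55548666663', group 1 = '5'.
`findall` collects group 1 from the one match (1 total).

['5']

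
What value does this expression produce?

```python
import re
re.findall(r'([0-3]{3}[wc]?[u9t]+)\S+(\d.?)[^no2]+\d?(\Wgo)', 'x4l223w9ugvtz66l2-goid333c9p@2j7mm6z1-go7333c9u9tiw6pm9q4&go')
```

[('223w9u', '9q', '&go')]

`findall` packs the 3 group values into a tuple for every match.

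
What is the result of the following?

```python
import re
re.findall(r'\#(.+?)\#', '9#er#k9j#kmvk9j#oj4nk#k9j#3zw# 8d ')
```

['er', 'kmvk9j', 'k9j']

A non-greedy quantifier consumes as few characters as it can — just enough that the remainder of the pattern still matches from where it stops; whatever follows it matches normally.
Because there's exactly one group, `findall` drops the full match and keeps group 1 from each hit.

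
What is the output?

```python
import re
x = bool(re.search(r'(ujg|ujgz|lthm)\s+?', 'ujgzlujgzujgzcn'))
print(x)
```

`re.search` scans for the first position where the pattern succeeds.
Here the pattern never matches, so the call returns None, and `bool(None)` is False.

False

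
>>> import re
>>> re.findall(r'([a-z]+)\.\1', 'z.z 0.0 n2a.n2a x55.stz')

['z']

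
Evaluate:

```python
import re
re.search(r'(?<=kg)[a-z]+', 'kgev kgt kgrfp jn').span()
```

The lookaround is zero-width — it requires the adjacent text to match without consuming it, so the asserted text isn't part of the match.
The match spans [2:4] → 'ev'.

(2, 4)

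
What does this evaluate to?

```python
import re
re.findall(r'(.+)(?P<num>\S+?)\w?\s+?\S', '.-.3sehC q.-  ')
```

[('.-.3seh', 'C')]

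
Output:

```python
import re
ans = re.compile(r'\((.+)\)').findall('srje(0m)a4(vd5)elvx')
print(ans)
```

Scanning left to right: at [4:15] match '(0m)a4(vd5)', group 1 = '0m)a4(vd5'.
`findall` collects group 1 from the one match (1 total).

['0m)a4(vd5']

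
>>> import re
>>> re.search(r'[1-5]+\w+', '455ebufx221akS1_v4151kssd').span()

(0, 25)

This matches one or more of a character in [1-5]; then one or more of a word character.
`search` walks the string left to right and returns the first match it finds.
The match spans [0:25] → '455ebufx221akS1_v4151kssd'.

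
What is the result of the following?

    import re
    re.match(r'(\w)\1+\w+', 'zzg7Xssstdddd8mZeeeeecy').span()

(0, 23)

With `match`, the pattern is implicitly anchored at the beginning.
The match spans [0:23] → 'zzg7Xssstdddd8mZeeeeecy'.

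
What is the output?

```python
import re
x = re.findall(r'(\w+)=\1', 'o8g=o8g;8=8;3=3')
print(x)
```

['o8g', '8', '3']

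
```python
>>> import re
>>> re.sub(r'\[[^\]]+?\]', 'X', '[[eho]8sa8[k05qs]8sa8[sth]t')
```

Matches: at [0:6] → '[[eho]'; at [10:17] → '[k05qs]'; at [21:26] → '[sth]'.
`sub` substitutes 'X' at each match site.

'X8sa8X8sa8Xt'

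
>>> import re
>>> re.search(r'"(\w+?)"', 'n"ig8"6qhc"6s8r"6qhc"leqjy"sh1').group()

The match spans [1:6] → '"ig8"'.

'"ig8"'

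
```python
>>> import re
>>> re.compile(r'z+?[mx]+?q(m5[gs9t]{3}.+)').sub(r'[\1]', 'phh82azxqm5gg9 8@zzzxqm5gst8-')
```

'phh82a[m5gg9 8@zzzxqm5gst8-]'

Pattern: one or more of a literal 'z' (lazy), then one or more of one of [mx] (lazy), then the literal 'q'; then the literal 'm5', then exactly 3 of one of [gs9t], then one or more of any character (captured).
Matches: at [6:29] → 'zxqm5gg9 8@zzzxqm5gst8-'.
The replacement refers to a captured group, so each match is rewritten using its own captured text.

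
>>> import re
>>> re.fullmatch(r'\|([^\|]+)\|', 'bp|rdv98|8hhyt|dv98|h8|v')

None

`re.fullmatch` is like wrapping the pattern in `^…$` (in single-line mode).
Here the string isn't matched end-to-end, so the call returns None.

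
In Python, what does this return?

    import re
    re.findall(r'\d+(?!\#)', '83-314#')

['83', '31']

The negative lookahead/lookbehind blocks any match where the forbidden context is present.
With no groups in the pattern, `findall` gives back each whole match — 2 here.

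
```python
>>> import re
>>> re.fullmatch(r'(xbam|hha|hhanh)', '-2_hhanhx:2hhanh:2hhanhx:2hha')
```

None

For `fullmatch`, every character of the input must be accounted for by the pattern.
Here the pattern can't cover the whole string, so the call returns None.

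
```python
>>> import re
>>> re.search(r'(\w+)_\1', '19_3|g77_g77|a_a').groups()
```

('g77',)

The backreference `\1` re-matches whatever the first group consumed, character for character.
Unlike `match`, `search` isn't anchored — it looks for the pattern anywhere in the string.
The match spans [5:12] → 'g77_g77'.
Captured: group 1 = 'g77'.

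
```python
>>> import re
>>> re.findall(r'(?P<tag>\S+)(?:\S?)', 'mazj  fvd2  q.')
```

`findall` collects group 1 from each match (3 total).

['mazj', 'fvd2', 'q.']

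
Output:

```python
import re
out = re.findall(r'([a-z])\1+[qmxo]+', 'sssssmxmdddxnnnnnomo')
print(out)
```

`\1` has to match the exact text group 1 already captured.
Matches: at [0:8] match 'sssssmxm', group 1 = 's'; at [8:12] match 'dddx', group 1 = 'd'; at [12:20] match 'nnnnnomo', group 1 = 'n'.
One capturing group, so `findall` returns just the captured substring from each match — 3 in all.

['s', 'd', 'n']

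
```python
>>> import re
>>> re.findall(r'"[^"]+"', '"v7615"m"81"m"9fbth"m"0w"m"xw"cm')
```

`findall` yields the raw match text (5 of them) because the pattern has no groups.

['"v7615"', '"81"', '"9fbth"', '"0w"', '"xw"']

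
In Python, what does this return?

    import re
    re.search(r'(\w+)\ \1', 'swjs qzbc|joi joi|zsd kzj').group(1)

The match spans [10:17] → 'joi joi'.
Captured: group 1 = 'joi'.

'joi'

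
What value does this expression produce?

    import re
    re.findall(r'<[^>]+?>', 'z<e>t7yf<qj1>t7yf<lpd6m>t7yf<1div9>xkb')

['<e>', '<qj1>', '<lpd6m>', '<1div9>']

Matches: at [1:4] → '<e>'; at [8:13] → '<qj1>'; at [17:24] → '<lpd6m>'; at [28:35] → '<1div9>'.
`findall` yields the raw match text (4 of them) because the pattern has no groups.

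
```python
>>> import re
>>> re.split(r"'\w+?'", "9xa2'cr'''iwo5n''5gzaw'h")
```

Each match becomes a cut point; 4 segments remain.

['9xa2', "'", '', 'h']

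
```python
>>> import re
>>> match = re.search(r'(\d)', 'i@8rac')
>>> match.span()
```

(2, 3)

This matches a digit (captured).
`re.search` scans for the first position where the pattern succeeds.
The match spans [2:3] → '8'.
Captured: group 1 = '8'.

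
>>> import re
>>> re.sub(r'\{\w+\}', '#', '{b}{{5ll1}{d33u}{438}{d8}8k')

Each match is replaced by '#'.

'#{####8k'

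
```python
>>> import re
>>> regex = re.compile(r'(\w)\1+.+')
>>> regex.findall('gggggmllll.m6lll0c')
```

['g']

The backreference `\1` re-matches whatever the first group consumed, character for character.
One capturing group, so `findall` returns just the captured substring from the one match — 1 in all.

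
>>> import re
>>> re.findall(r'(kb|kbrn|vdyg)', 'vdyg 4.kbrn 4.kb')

['vdyg', 'kb', 'kb']

Alternation tries branches left to right and keeps the first one that lets the overall match succeed at that position.
One capturing group, so `findall` returns just the captured substring from each match — 3 in all.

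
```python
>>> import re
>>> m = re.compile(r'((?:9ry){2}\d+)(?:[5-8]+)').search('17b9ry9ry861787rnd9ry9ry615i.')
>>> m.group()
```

'9ry9ry861787'

The pattern matches the literal '9ry' repeated 2 times, then one or more of a digit (captured); then one or more of a character in [5-8] (non-capturing group).
The match spans [3:15] → '9ry9ry861787'.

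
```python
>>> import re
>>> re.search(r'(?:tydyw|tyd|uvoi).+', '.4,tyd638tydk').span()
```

`search` walks the string left to right and returns the first match it finds.
The match spans [3:13] → 'tyd638tydk'.

(3, 13)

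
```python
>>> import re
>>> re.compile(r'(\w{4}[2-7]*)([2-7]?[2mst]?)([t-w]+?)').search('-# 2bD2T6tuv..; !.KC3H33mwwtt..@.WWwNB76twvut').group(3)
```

'u'

The pattern matches exactly 4 of a word character, then zero or more of a character in [2-7] (captured); then optionally a character in [2-7], then optionally one of [2mst] (captured); then one or more of a character in [t-w] (lazy) (captured).
A non-greedy quantifier consumes as few characters as it can — just enough that the remainder of the pattern still matches from where it stops; whatever follows it matches normally.
`re.search` scans for the first position where the pattern succeeds.
The match spans [4:11] → 'bD2T6tu'.
Captured: group 1 = 'bD2T6', group 2 = 't', group 3 = 'u'.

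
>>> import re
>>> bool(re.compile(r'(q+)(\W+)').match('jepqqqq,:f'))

False

Pattern: one or more of a literal 'q' (captured); then one or more of a non-word character (captured).
`re.match` only tries the pattern at the start of the string.
Here the string doesn't start with a match, so the call returns None, and `bool(None)` is False.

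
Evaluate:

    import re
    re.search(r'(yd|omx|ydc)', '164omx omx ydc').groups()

`re.search` tries every starting position until one works.
The match spans [3:6] → 'omx'.
Captured: group 1 = 'omx'.

('omx',)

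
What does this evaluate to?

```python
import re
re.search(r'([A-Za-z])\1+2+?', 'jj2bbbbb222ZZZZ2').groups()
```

A backreference is literal: `\1` must see the identical characters the first group matched.
`re.search` tries every starting position until one works.
The match spans [0:3] → 'jj2'.
Captured: group 1 = 'j'.

('j',)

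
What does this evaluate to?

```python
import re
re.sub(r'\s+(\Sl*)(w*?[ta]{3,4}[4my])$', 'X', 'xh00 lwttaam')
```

The pattern matches one or more of whitespace; then a non-whitespace character, then zero or more of the literal 'l' (captured); then zero or more of a literal 'w' (lazy), then 3 to 4 of one of [ta], then one of [4my] (captured); then anchored at the end.
Matches: at [4:12] → ' lwttaam'.
Every occurrence is swapped for 'X'.

'xh00X'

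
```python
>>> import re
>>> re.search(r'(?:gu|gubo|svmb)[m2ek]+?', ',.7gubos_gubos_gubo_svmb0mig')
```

None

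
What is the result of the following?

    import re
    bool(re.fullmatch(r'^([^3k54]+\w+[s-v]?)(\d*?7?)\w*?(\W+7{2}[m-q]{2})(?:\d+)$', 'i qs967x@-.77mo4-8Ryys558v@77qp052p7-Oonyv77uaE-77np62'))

`re.fullmatch` requires the pattern to consume the entire string.
Here the pattern can't cover the whole string, so the call returns None, and `bool(None)` is False.

False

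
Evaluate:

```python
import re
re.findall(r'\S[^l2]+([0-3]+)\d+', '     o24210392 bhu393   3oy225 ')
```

This matches a non-whitespace character, then one or more of any character except [l2]; then one or more of a character in [0-3] (captured); then one or more of a digit.
Matches: at [6:14] match '24210392', group 1 = '2103'; at [15:30] match 'bhu393   3oy225', group 1 = '22'.
With a single group, `findall` returns only what that group captured — 2 items.

['2103', '22']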